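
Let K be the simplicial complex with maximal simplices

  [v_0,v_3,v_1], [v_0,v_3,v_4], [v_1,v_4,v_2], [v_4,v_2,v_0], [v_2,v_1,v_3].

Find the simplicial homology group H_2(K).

H_2 = 0.

Take the total order v_0 < v_1 < v_2 < v_3 < v_4 on the vertex set. Then K (dimension 2) consists of the simplices:

  0-simplices (5): [v_0], [v_1], [v_2], [v_3], [v_4]
  1-simplices (10): [v_0,v_1], [v_0,v_2], [v_0,v_3], [v_0,v_4], [v_1,v_2], [v_1,v_3], [v_1,v_4], [v_2,v_3], [v_2,v_4], [v_3,v_4]
  2-simplices (5): [v_0,v_1,v_3], [v_0,v_2,v_4], [v_0,v_3,v_4], [v_1,v_2,v_3], [v_1,v_2,v_4]

Hence C_0 ≅ Z^5, C_1 ≅ Z^10, C_2 ≅ Z^5.

∂_1: C_1 → C_0 sends each edge [p,q] (with p < q) to q − p. For instance
  ∂[v_0,v_2] = [v_2] − [v_0].
The 5×10 boundary matrix has rank 4 and Smith normal form diag(1,1,1,1).

∂_2: C_2 → C_1 acts by ∂[p,q,r] = [q,r] − [p,r] + [p,q]. For instance
  ∂[v_0,v_3,v_4] = [v_3,v_4] − [v_0,v_4] + [v_0,v_3],
  ∂[v_0,v_1,v_3] = [v_1,v_3] − [v_0,v_3] + [v_0,v_1].
The resulting 10×5 matrix has rank 5, and its Smith normal form has invariant factors (1,1,1,1,1).

Now H_k = ker ∂_k / im ∂_{k+1}, so:

  H_2: rank ker ∂_2 − rank ∂_3 = (5 − 5) − 0 = 0, and there is no ∂_3, so H_2 = 0.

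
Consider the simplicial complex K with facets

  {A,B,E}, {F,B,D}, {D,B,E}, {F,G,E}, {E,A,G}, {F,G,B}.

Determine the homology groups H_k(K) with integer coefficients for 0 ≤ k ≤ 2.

Take the total order A < B < D < E < F < G on the vertex set. Then K (dimension 2) consists of the simplices:

  0-simplices (6): A, B, D, E, F, G
  1-simplices (12): AB, AE, AG, BD, BE, BF, BG, DE, DF, EF, EG, FG
  2-simplices (6): ABE, AEG, BDE, BDF, BFG, EFG

so the chain groups are C_0 ≅ Z^6, C_1 ≅ Z^12, C_2 ≅ Z^6.

The boundary map ∂_1: C_1 → C_0 is given by ∂[p,q] = [q] − [p]. For instance
  ∂BD = D − B.
The 6×12 boundary matrix has rank 5 and Smith normal form diag(1,1,1,1,1).

Boundary ∂_2: C_2 → C_1 maps a triangle to the signed sum of its edges. For instance
  ∂EFG = FG − EG + EF,
  ∂AEG = EG − AG + AE.
As a 12×6 matrix over Z this has rank 6, with invariant factors (1,1,1,1,1,1).

Now H_k = ker ∂_k / im ∂_{k+1}, so:

  H_0: rank C_0 − rank ∂_1 = 6 − 5 = 1, and the invariant factors of ∂_1 are all 1, so H_0 ≅ Z.
  H_1: rank ker ∂_1 − rank ∂_2 = (12 − 5) − 6 = 1, and the invariant factors of ∂_2 are all 1, so H_1 ≅ Z.
  H_2: rank ker ∂_2 − rank ∂_3 = (6 − 6) − 0 = 0, and there is no ∂_3, so H_2 ≅ 0.

As a check, the Euler characteristic is 6 − 12 + 6 = 0, which agrees with 1 − 1 + 0 = 0.

H_0 ≅ Z,  H_1 ≅ Z,  H_2 = 0.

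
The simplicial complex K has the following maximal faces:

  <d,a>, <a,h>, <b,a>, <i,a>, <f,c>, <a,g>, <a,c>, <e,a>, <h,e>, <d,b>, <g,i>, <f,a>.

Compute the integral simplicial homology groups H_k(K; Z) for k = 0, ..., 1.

H_0 = Z,  H_1 = Z^4.

Fix the vertex order a < b < c < d < e < f < g < h < i and write every simplex with vertices in increasing order. Then dim K = 1 and the simplices of K are:

  0-simplices (9): a, b, c, d, e, f, g, h, i
  1-simplices (12): ab, ac, ad, ae, af, ag, ah, ai, bd, cf, eh, gi

so the chain groups are C_0 ≅ Z^9, C_1 ≅ Z^12.

Boundary ∂_1: C_1 → C_0 is given by ∂[p,q] = [q] − [p]. For instance
  ∂ad = d − a.
The 9×12 boundary matrix has rank 8 and Smith normal form diag(1,1,1,1,1,1,1,1).

Reading off H_k = ker ∂_k / im ∂_{k+1}:

  H_0: rank C_0 − rank ∂_1 = 9 − 8 = 1, and the invariant factors of ∂_1 are all 1, so H_0 ≅ Z.
  H_1: rank ker ∂_1 − rank ∂_2 = (12 − 8) − 0 = 4, and there is no ∂_2, so H_1 ≅ Z^4.

As a check, the Euler characteristic is 9 − 12 = -3, which agrees with 1 − 4 = -3.
(K is a triangulation of a wedge of 4 circles.)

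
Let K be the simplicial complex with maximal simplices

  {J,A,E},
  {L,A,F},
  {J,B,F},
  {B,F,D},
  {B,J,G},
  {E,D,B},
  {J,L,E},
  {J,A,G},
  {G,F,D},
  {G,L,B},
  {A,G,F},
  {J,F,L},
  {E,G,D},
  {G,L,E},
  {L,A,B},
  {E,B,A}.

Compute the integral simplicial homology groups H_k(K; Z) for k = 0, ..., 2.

Order the vertices as A < B < D < E < F < G < J < L. Listing each simplex with vertices in this order, K has dimension 2 with simplices:

  0-simplices (8): A, B, D, E, F, G, J, L
  1-simplices (24): AB, AE, AF, AG, AJ, AL, BD, BE, BF, BG, BJ, BL, DE, DF, DG, EG, EJ, EL, FG, FJ, FL, GJ, GL, JL
  2-simplices (16): ABE, ABL, AEJ, AFG, AFL, AGJ, BDE, BDF, BFJ, BGJ, BGL, DEG, DFG, EGL, EJL, FJL

giving chain groups C_0 ≅ Z^8, C_1 ≅ Z^24, C_2 ≅ Z^16.

The boundary map ∂_1: C_1 → C_0 maps an edge to its endpoints' difference, ∂[p,q] = q − p.
As a 8×24 matrix over Z this has rank 7, with invariant factors (1,1,1,1,1,1,1).

∂_2: C_2 → C_1 sends each 2-simplex [p,q,r] to [q,r] − [p,r] + [p,q]. For instance
  ∂BDE = DE − BE + BD,
  ∂AFL = FL − AL + AF.
This gives a 24×16 integer matrix of rank 15; reducing to Smith normal form yields diagonal entries (1,1,1,1,1,1,1,1,1,1,1,1,1,1,1).

Now H_k = ker ∂_k / im ∂_{k+1}, so:

  H_0: rank C_0 − rank ∂_1 = 8 − 7 = 1, and the invariant factors of ∂_1 are all 1, so H_0 = Z.
  H_1: rank ker ∂_1 − rank ∂_2 = (24 − 7) − 15 = 2, and the invariant factors of ∂_2 are all 1, so H_1 = Z^2.
  H_2: rank ker ∂_2 − rank ∂_3 = (16 − 15) − 0 = 1, and there is no ∂_3, so H_2 = Z.

H_0 ≅ Z,  H_1 ≅ Z^2,  H_2 ≅ Z.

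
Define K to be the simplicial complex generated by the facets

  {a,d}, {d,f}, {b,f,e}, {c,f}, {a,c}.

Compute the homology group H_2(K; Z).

H_2 = 0.

Order the vertices as a < b < c < d < e < f. Listing each simplex with vertices in this order, K has dimension 2 with simplices:

  0-simplices (6): a, b, c, d, e, f
  1-simplices (7): ac, ad, be, bf, cf, df, ef
  2-simplices (1): bef

Hence C_0 ≅ Z^6, C_1 ≅ Z^7, C_2 ≅ Z^1.

∂_1: C_1 → C_0 is given by ∂[p,q] = [q] − [p]. For instance
  ∂cf = f − c.
The resulting 6×7 matrix has rank 5, and its Smith normal form has invariant factors (1,1,1,1,1).

Boundary ∂_2: C_2 → C_1 sends each 2-simplex [p,q,r] to [q,r] − [p,r] + [p,q]. For instance
  ∂bef = ef − bf + be.
As a 7×1 matrix over Z this has rank 1, with invariant factors (1).

From H_k ≅ ker(∂_k) / im(∂_{k+1}) we obtain:

  H_2: rank ker ∂_2 − rank ∂_3 = (1 − 1) − 0 = 0, and there is no ∂_3, so H_2 ≅ 0.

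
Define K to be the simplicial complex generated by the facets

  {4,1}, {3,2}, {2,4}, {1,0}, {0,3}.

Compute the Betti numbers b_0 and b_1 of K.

b_0 = 1, b_1 = 1.

K has 5 vertices, 5 edges.
rank ∂_0 = 0, rank ∂_1 = 4 ⇒ b_0 = 5 − 0 − 4 = 1; all invariant factors of ∂_1 are 1 so no torsion. So H_0 ≅ Z.
rank ∂_1 = 4, rank ∂_2 = 0 ⇒ b_1 = 5 − 4 − 0 = 1. So H_1 ≅ Z.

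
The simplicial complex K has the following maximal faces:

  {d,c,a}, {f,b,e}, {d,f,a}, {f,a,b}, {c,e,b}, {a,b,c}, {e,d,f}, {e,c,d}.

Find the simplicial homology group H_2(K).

We work with the vertex ordering a < b < c < d < e < f. The simplices of K, each written with vertices in increasing order, are:

  0-simplices (6): a, b, c, d, e, f
  1-simplices (12): ab, ac, ad, af, bc, be, bf, cd, ce, de, df, ef
  2-simplices (8): abc, abf, acd, adf, bce, bef, cde, def

giving chain groups C_0 ≅ Z^6, C_1 ≅ Z^12, C_2 ≅ Z^8.

The boundary map ∂_1: C_1 → C_0 sends each edge [p,q] (with p < q) to q − p.
This gives a 6×12 integer matrix of rank 5; reducing to Smith normal form yields diagonal entries (1,1,1,1,1).

Boundary ∂_2: C_2 → C_1 acts by ∂[p,q,r] = [q,r] − [p,r] + [p,q]. For instance
  ∂cde = de − ce + cd,
  ∂acd = cd − ad + ac.
This gives a 12×8 integer matrix of rank 7; reducing to Smith normal form yields diagonal entries (1,1,1,1,1,1,1).

Now H_k = ker ∂_k / im ∂_{k+1}, so:

  H_2: rank ker ∂_2 − rank ∂_3 = (8 − 7) − 0 = 1, and there is no ∂_3, so H_2 = Z.

H_2 ≅ Z.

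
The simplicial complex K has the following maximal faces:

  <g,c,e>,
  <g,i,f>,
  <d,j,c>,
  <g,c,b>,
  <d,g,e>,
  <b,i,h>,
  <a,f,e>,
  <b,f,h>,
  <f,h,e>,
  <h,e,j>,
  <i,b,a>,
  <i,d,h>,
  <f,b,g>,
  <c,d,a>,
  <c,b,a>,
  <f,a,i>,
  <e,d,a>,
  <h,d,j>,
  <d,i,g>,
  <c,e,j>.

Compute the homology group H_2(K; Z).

H_2 = 0.

Order the vertices as a < b < c < d < e < f < g < h < i < j. Listing each simplex with vertices in this order, K has dimension 2 with simplices:

  0-simplices (10): a, b, c, d, e, f, g, h, i, j
  1-simplices (30): ab, ac, ad, ae, af, ai, bc, bf, bg, bh, bi, cd, ce, cg, cj, de, dg, dh, di, dj, ef, eg, eh, ej, fg, fh, fi, gi, hi, hj
  2-simplices (20): abc, abi, acd, ade, aef, afi, bcg, bfg, bfh, bhi, cdj, ceg, cej, deg, dgi, dhi, dhj, efh, ehj, fgi

Hence C_0 ≅ Z^10, C_1 ≅ Z^30, C_2 ≅ Z^20.

Boundary ∂_1: C_1 → C_0 is given by ∂[p,q] = [q] − [p]. For instance
  ∂hj = j − h.
As a 10×30 matrix over Z this has rank 9, with invariant factors (1,1,1,1,1,1,1,1,1).

The boundary map ∂_2: C_2 → C_1 sends each 2-simplex [p,q,r] to [q,r] − [p,r] + [p,q]. For instance
  ∂afi = fi − ai + af,
  ∂abc = bc − ac + ab.
As a 30×20 matrix over Z this has rank 20, with invariant factors (1,1,1,1,1,1,1,1,1,1,1,1,1,1,1,1,1,1,1,2).

Now H_k = ker ∂_k / im ∂_{k+1}, so:

  H_2: rank ker ∂_2 − rank ∂_3 = (20 − 20) − 0 = 0, and there is no ∂_3, so H_2 = 0.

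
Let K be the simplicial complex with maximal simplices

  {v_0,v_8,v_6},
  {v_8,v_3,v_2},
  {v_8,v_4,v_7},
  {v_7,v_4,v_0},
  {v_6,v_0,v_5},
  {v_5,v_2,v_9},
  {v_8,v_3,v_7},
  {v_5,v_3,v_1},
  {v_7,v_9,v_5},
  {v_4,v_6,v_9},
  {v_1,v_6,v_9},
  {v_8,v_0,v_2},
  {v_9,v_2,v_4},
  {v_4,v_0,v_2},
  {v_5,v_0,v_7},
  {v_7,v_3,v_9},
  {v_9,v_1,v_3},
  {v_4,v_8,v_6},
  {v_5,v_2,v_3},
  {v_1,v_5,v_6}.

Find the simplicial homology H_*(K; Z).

Fix the vertex order v_0 < v_1 < v_2 < v_3 < v_4 < v_5 < v_6 < v_7 < v_8 < v_9 and write every simplex with vertices in increasing order. Then dim K = 2 and the simplices of K are:

  0-simplices (10): [v_0], [v_1], [v_2], [v_3], [v_4], [v_5], [v_6], [v_7], [v_8], [v_9]
  1-simplices (30): (30 of them)
  2-simplices (20): (20 of them)

giving chain groups C_0 ≅ Z^10, C_1 ≅ Z^30, C_2 ≅ Z^20.

∂_1: C_1 → C_0 maps an edge to its endpoints' difference, ∂[p,q] = q − p. For instance
  ∂[v_0,v_8] = [v_8] − [v_0].
As a 10×30 matrix over Z this has rank 9, with invariant factors (1,1,1,1,1,1,1,1,1).

∂_2: C_2 → C_1 sends each 2-simplex [p,q,r] to [q,r] − [p,r] + [p,q]. For instance
  ∂[v_2,v_3,v_5] = [v_3,v_5] − [v_2,v_5] + [v_2,v_3],
  ∂[v_1,v_3,v_5] = [v_3,v_5] − [v_1,v_5] + [v_1,v_3].
The 30×20 boundary matrix has rank 20 and Smith normal form diag(1,1,1,1,1,1,1,1,1,1,1,1,1,1,1,1,1,1,1,2).

Computing H_k = (kernel of ∂_k) / (image of ∂_{k+1}):

  H_0: rank C_0 − rank ∂_1 = 10 − 9 = 1, and the invariant factors of ∂_1 are all 1, so H_0 ≅ Z.
  H_1: rank ker ∂_1 − rank ∂_2 = (30 − 9) − 20 = 1, and ∂_2 has invariant factor 2 > 1, so H_1 ≅ Z ⊕ Z/2.
  H_2: rank ker ∂_2 − rank ∂_3 = (20 − 20) − 0 = 0, and there is no ∂_3, so H_2 ≅ 0.

(K is a triangulation of the Klein bottle.)

H_0 = Z,  H_1 = Z ⊕ Z/2,  H_2 = 0.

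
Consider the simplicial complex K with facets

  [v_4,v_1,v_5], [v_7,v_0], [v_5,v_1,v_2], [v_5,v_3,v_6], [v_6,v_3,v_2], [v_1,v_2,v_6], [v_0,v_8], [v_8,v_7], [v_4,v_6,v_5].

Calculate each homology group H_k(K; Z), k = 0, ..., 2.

K has 9 vertices, 15 edges, 6 triangles.
rank ∂_0 = 0, rank ∂_1 = 7 ⇒ b_0 = 9 − 0 − 7 = 2; all invariant factors of ∂_1 are 1 so no torsion. So H_0 ≅ Z^2.
rank ∂_1 = 7, rank ∂_2 = 6 ⇒ b_1 = 15 − 7 − 6 = 2; all invariant factors of ∂_2 are 1 so no torsion. So H_1 ≅ Z^2.
rank ∂_2 = 6, rank ∂_3 = 0 ⇒ b_2 = 6 − 6 − 0 = 0. So H_2 ≅ 0.

H_0 = Z^2,  H_1 = Z^2,  H_2 = 0.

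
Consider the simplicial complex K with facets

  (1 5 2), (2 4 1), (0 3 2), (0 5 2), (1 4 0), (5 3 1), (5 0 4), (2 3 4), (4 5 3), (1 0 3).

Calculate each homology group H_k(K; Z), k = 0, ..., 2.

Fix the vertex order 0 < 1 < 2 < 3 < 4 < 5 and write every simplex with vertices in increasing order. Then dim K = 2 and the simplices of K are:

  0-simplices (6): [0], [1], [2], [3], [4], [5]
  1-simplices (15): [0,1], [0,2], [0,3], [0,4], [0,5], [1,2], [1,3], [1,4], [1,5], [2,3], [2,4], [2,5], [3,4], [3,5], [4,5]
  2-simplices (10): [0,1,3], [0,1,4], [0,2,3], [0,2,5], [0,4,5], [1,2,4], [1,2,5], [1,3,5], [2,3,4], [3,4,5]

so the chain groups are C_0 ≅ Z^6, C_1 ≅ Z^15, C_2 ≅ Z^10.

∂_1: C_1 → C_0 is given by ∂[p,q] = [q] − [p]. For instance
  ∂[0,2] = [2] − [0].
This gives a 6×15 integer matrix of rank 5; reducing to Smith normal form yields diagonal entries (1,1,1,1,1).

∂_2: C_2 → C_1 maps a triangle to the signed sum of its edges. For instance
  ∂[0,1,3] = [1,3] − [0,3] + [0,1],
  ∂[1,2,5] = [2,5] − [1,5] + [1,2].
This gives a 15×10 integer matrix of rank 10; reducing to Smith normal form yields diagonal entries (1,1,1,1,1,1,1,1,1,2).

From H_k ≅ ker(∂_k) / im(∂_{k+1}) we obtain:

  H_0: rank C_0 − rank ∂_1 = 6 − 5 = 1, and the invariant factors of ∂_1 are all 1, so H_0 ≅ Z.
  H_1: rank ker ∂_1 − rank ∂_2 = (15 − 5) − 10 = 0, and ∂_2 has invariant factor 2 > 1, so H_1 ≅ Z/2.
  H_2: rank ker ∂_2 − rank ∂_3 = (10 − 10) − 0 = 0, and there is no ∂_3, so H_2 ≅ 0.

As a check, the Euler characteristic is 6 − 15 + 10 = 1, which agrees with 1 − 0 + 0 = 1.

H_0 ≅ Z,  H_1 ≅ Z/2,  H_2 = 0.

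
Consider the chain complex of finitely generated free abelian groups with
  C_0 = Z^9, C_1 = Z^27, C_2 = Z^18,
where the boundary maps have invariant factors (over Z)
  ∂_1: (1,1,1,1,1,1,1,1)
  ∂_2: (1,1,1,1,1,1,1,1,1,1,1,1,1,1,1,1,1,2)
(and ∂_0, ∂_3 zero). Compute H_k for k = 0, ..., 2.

H_0 ≅ Z,  H_1 ≅ Z × Z/2,  H_2 = 0.

H_0: b_0 = 9 − 0 − 8 = 1; torsion from ∂_1 factors > 1: none. So H_0 ≅ Z.
H_1: b_1 = 27 − 8 − 18 = 1; torsion from ∂_2 factors > 1: [2]. So H_1 ≅ Z × Z/2.
H_2: b_2 = 18 − 18 − 0 = 0; torsion from ∂_3 factors > 1: none. So H_2 ≅ 0.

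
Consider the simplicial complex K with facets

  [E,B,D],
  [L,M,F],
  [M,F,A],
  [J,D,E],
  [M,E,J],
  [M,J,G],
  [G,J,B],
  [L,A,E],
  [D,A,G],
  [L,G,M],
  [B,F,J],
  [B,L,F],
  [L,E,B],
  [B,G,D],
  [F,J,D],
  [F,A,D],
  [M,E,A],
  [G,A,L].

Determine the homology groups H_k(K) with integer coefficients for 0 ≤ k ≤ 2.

H_0 = Z,  H_1 = Z ⊕ Z/2,  H_2 = 0.

Order the vertices as A < B < D < E < F < G < J < L < M. Listing each simplex with vertices in this order, K has dimension 2 with simplices:

  0-simplices (9): A, B, D, E, F, G, J, L, M
  1-simplices (27): AD, AE, AF, AG, AL, AM, BD, BE, BF, BG, BJ, BL, DE, DF, DG, DJ, EJ, EL, EM, FJ, FL, FM, GJ, GL, GM, JM, LM
  2-simplices (18): ADF, ADG, AEL, AEM, AFM, AGL, BDE, BDG, BEL, BFJ, BFL, BGJ, DEJ, DFJ, EJM, FLM, GJM, GLM

so the chain groups are C_0 ≅ Z^9, C_1 ≅ Z^27, C_2 ≅ Z^18.

The boundary map ∂_1: C_1 → C_0 sends each edge [p,q] (with p < q) to q − p. For instance
  ∂DF = F − D.
This gives a 9×27 integer matrix of rank 8; reducing to Smith normal form yields diagonal entries (1,1,1,1,1,1,1,1).

∂_2: C_2 → C_1 sends each 2-simplex [p,q,r] to [q,r] − [p,r] + [p,q]. For instance
  ∂BDG = DG − BG + BD,
  ∂GJM = JM − GM + GJ.
The 27×18 boundary matrix has rank 18 and Smith normal form diag(1,1,1,1,1,1,1,1,1,1,1,1,1,1,1,1,1,2).

Computing H_k = (kernel of ∂_k) / (image of ∂_{k+1}):

  H_0: rank C_0 − rank ∂_1 = 9 − 8 = 1, and the invariant factors of ∂_1 are all 1, so H_0 ≅ Z.
  H_1: rank ker ∂_1 − rank ∂_2 = (27 − 8) − 18 = 1, and ∂_2 has invariant factor 2 > 1, so H_1 ≅ Z ⊕ Z/2.
  H_2: rank ker ∂_2 − rank ∂_3 = (18 − 18) − 0 = 0, and there is no ∂_3, so H_2 ≅ 0.

(K is a triangulation of the Klein bottle.)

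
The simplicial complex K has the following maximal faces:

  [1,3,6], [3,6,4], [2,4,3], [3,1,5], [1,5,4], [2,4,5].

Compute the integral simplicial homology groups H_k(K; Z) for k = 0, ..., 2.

K has 6 vertices, 12 edges, 6 triangles.
rank ∂_0 = 0, rank ∂_1 = 5 ⇒ b_0 = 6 − 0 − 5 = 1; all invariant factors of ∂_1 are 1 so no torsion. So H_0 = Z.
rank ∂_1 = 5, rank ∂_2 = 6 ⇒ b_1 = 12 − 5 − 6 = 1; all invariant factors of ∂_2 are 1 so no torsion. So H_1 = Z.
rank ∂_2 = 6, rank ∂_3 = 0 ⇒ b_2 = 6 − 6 − 0 = 0. So H_2 = 0.

H_0 ≅ Z,  H_1 ≅ Z,  H_2 = 0.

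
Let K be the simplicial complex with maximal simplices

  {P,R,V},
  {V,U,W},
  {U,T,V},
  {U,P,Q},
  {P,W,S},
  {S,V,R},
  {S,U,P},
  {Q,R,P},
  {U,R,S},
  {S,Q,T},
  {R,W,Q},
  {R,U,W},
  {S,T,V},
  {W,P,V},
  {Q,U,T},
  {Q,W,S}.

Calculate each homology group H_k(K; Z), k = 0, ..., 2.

Order the vertices as P < Q < R < S < T < U < V < W. Listing each simplex with vertices in this order, K has dimension 2 with simplices:

  0-simplices (8): P, Q, R, S, T, U, V, W
  1-simplices (24): PQ, PR, PS, PU, PV, PW, QR, QS, QT, QU, QW, RS, RU, RV, RW, ST, SU, SV, SW, TU, TV, UV, UW, VW
  2-simplices (16): PQR, PQU, PRV, PSU, PSW, PVW, QRW, QST, QSW, QTU, RSU, RSV, RUW, STV, TUV, UVW

so the chain groups are C_0 ≅ Z^8, C_1 ≅ Z^24, C_2 ≅ Z^16.

Boundary ∂_1: C_1 → C_0 maps an edge to its endpoints' difference, ∂[p,q] = q − p. For instance
  ∂PV = V − P.
As a 8×24 matrix over Z this has rank 7, with invariant factors (1,1,1,1,1,1,1).

Boundary ∂_2: C_2 → C_1 sends each 2-simplex [p,q,r] to [q,r] − [p,r] + [p,q]. For instance
  ∂TUV = UV − TV + TU,
  ∂PQU = QU − PU + PQ.
The 24×16 boundary matrix has rank 15 and Smith normal form diag(1,1,1,1,1,1,1,1,1,1,1,1,1,1,1).

Reading off H_k = ker ∂_k / im ∂_{k+1}:

  H_0: rank C_0 − rank ∂_1 = 8 − 7 = 1, and the invariant factors of ∂_1 are all 1, so H_0 ≅ Z.
  H_1: rank ker ∂_1 − rank ∂_2 = (24 − 7) − 15 = 2, and the invariant factors of ∂_2 are all 1, so H_1 ≅ Z^2.
  H_2: rank ker ∂_2 − rank ∂_3 = (16 − 15) − 0 = 1, and there is no ∂_3, so H_2 ≅ Z.

(K is a triangulation of the torus T^2.)

H_0 = Z,  H_1 = Z^2,  H_2 = Z.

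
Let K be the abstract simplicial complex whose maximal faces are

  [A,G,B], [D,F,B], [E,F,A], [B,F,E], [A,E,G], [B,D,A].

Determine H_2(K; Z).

Order the vertices as A < B < D < E < F < G. Listing each simplex with vertices in this order, K has dimension 2 with simplices:

  0-simplices (6): A, B, D, E, F, G
  1-simplices (12): AB, AD, AE, AF, AG, BD, BE, BF, BG, DF, EF, EG
  2-simplices (6): ABD, ABG, AEF, AEG, BDF, BEF

so the chain groups are C_0 ≅ Z^6, C_1 ≅ Z^12, C_2 ≅ Z^6.

Boundary ∂_1: C_1 → C_0 is given by ∂[p,q] = [q] − [p].
This gives a 6×12 integer matrix of rank 5; reducing to Smith normal form yields diagonal entries (1,1,1,1,1).

∂_2: C_2 → C_1 sends each 2-simplex [p,q,r] to [q,r] − [p,r] + [p,q]. For instance
  ∂AEF = EF − AF + AE,
  ∂ABG = BG − AG + AB.
The resulting 12×6 matrix has rank 6, and its Smith normal form has invariant factors (1,1,1,1,1,1).

Reading off H_k = ker ∂_k / im ∂_{k+1}:

  H_2: rank ker ∂_2 − rank ∂_3 = (6 − 6) − 0 = 0, and there is no ∂_3, so H_2 ≅ 0.

H_2 = 0.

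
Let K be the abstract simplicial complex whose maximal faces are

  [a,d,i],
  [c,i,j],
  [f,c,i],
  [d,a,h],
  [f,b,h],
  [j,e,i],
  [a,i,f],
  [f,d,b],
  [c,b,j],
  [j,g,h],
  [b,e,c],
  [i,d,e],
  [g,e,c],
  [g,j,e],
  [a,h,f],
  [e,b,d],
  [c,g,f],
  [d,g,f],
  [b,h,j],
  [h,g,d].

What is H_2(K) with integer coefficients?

K has 10 vertices, 30 edges, 20 triangles.
rank ∂_2 = 20, rank ∂_3 = 0 ⇒ b_2 = 20 − 20 − 0 = 0. So H_2 ≅ 0.

H_2 ≅ 0.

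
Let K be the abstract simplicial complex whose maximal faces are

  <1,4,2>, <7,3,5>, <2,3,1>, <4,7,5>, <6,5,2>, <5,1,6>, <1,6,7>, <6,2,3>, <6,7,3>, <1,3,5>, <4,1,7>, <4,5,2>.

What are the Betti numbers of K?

b_0 = 1, b_1 = 0, b_2 = 0.

We work with the vertex ordering 1 < 2 < 3 < 4 < 5 < 6 < 7. The simplices of K, each written with vertices in increasing order, are:

  0-simplices (7): [1], [2], [3], [4], [5], [6], [7]
  1-simplices (18): [1,2], [1,3], [1,4], [1,5], [1,6], [1,7], [2,3], [2,4], [2,5], [2,6], [3,5], [3,6], [3,7], [4,5], [4,7], [5,6], [5,7], [6,7]
  2-simplices (12): [1,2,3], [1,2,4], [1,3,5], [1,4,7], [1,5,6], [1,6,7], [2,3,6], [2,4,5], [2,5,6], [3,5,7], [3,6,7], [4,5,7]

giving chain groups C_0 ≅ Z^7, C_1 ≅ Z^18, C_2 ≅ Z^12.

∂_1: C_1 → C_0 sends each edge [p,q] (with p < q) to q − p. For instance
  ∂[3,6] = [6] − [3].
The 7×18 boundary matrix has rank 6 and Smith normal form diag(1,1,1,1,1,1).

Boundary ∂_2: C_2 → C_1 acts by ∂[p,q,r] = [q,r] − [p,r] + [p,q]. For instance
  ∂[1,2,3] = [2,3] − [1,3] + [1,2],
  ∂[4,5,7] = [5,7] − [4,7] + [4,5].
As a 18×12 matrix over Z this has rank 12, with invariant factors (1,1,1,1,1,1,1,1,1,1,1,2).

Now H_k = ker ∂_k / im ∂_{k+1}, so:

  H_0: rank C_0 − rank ∂_1 = 7 − 6 = 1, and the invariant factors of ∂_1 are all 1, so H_0 ≅ Z.
  H_1: rank ker ∂_1 − rank ∂_2 = (18 − 6) − 12 = 0, and ∂_2 has invariant factor 2 > 1, so H_1 ≅ Z/2.
  H_2: rank ker ∂_2 − rank ∂_3 = (12 − 12) − 0 = 0, and there is no ∂_3, so H_2 ≅ 0.

Hence the Betti numbers are b_0 = 1, b_1 = 0, b_2 = 0.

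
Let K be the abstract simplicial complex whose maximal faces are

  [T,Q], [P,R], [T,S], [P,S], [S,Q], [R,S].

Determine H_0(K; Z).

Fix the vertex order P < Q < R < S < T and write every simplex with vertices in increasing order. Then dim K = 1 and the simplices of K are:

  0-simplices (5): P, Q, R, S, T
  1-simplices (6): PR, PS, QS, QT, RS, ST

Hence C_0 ≅ Z^5, C_1 ≅ Z^6.

Boundary ∂_1: C_1 → C_0 maps an edge to its endpoints' difference, ∂[p,q] = q − p. For instance
  ∂PR = R − P.
The resulting 5×6 matrix has rank 4, and its Smith normal form has invariant factors (1,1,1,1).

Reading off H_k = ker ∂_k / im ∂_{k+1}:

  H_0: rank C_0 − rank ∂_1 = 5 − 4 = 1, and the invariant factors of ∂_1 are all 1, so H_0 = Z.

H_0 ≅ Z.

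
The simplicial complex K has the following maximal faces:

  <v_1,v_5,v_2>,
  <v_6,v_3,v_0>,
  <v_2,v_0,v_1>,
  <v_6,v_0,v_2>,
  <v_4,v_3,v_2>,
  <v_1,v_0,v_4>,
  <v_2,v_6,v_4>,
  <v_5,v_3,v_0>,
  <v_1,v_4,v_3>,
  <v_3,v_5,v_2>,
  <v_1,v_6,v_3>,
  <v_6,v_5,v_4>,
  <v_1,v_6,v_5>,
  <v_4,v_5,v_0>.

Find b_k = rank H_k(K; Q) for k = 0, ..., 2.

Order the vertices as v_0 < v_1 < v_2 < v_3 < v_4 < v_5 < v_6. Listing each simplex with vertices in this order, K has dimension 2 with simplices:

  0-simplices (7): [v_0], [v_1], [v_2], [v_3], [v_4], [v_5], [v_6]
  1-simplices (21): (21 of them)
  2-simplices (14): (14 of them)

Hence C_0 ≅ Z^7, C_1 ≅ Z^21, C_2 ≅ Z^14.

The boundary map ∂_1: C_1 → C_0 is given by ∂[p,q] = [q] − [p].
The 7×21 boundary matrix has rank 6 and Smith normal form diag(1,1,1,1,1,1).

The boundary map ∂_2: C_2 → C_1 sends each 2-simplex [p,q,r] to [q,r] − [p,r] + [p,q]. For instance
  ∂[v_1,v_5,v_6] = [v_5,v_6] − [v_1,v_6] + [v_1,v_5],
  ∂[v_0,v_4,v_5] = [v_4,v_5] − [v_0,v_5] + [v_0,v_4].
As a 21×14 matrix over Z this has rank 13, with invariant factors (1,1,1,1,1,1,1,1,1,1,1,1,1).

Computing H_k = (kernel of ∂_k) / (image of ∂_{k+1}):

  H_0: rank C_0 − rank ∂_1 = 7 − 6 = 1, and the invariant factors of ∂_1 are all 1, so H_0 = Z.
  H_1: rank ker ∂_1 − rank ∂_2 = (21 − 6) − 13 = 2, and the invariant factors of ∂_2 are all 1, so H_1 = Z^2.
  H_2: rank ker ∂_2 − rank ∂_3 = (14 − 13) − 0 = 1, and there is no ∂_3, so H_2 = Z.

(K is a triangulation of the torus T^2.)

Hence the Betti numbers are b_0 = 1, b_1 = 2, b_2 = 1.

b_0 = 1, b_1 = 2, b_2 = 1.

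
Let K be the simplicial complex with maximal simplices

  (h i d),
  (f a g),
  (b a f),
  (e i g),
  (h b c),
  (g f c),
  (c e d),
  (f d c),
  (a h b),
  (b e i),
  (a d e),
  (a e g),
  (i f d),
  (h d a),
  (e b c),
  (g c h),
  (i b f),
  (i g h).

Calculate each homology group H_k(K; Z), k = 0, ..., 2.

H_0 = Z,  H_1 = Z^2,  H_2 = Z.

Order the vertices as a < b < c < d < e < f < g < h < i. Listing each simplex with vertices in this order, K has dimension 2 with simplices:

  0-simplices (9): a, b, c, d, e, f, g, h, i
  1-simplices (27): ab, ad, ae, af, ag, ah, bc, be, bf, bh, bi, cd, ce, cf, cg, ch, de, df, dh, di, eg, ei, fg, fi, gh, gi, hi
  2-simplices (18): abf, abh, ade, adh, aeg, afg, bce, bch, bei, bfi, cde, cdf, cfg, cgh, dfi, dhi, egi, ghi

Hence C_0 ≅ Z^9, C_1 ≅ Z^27, C_2 ≅ Z^18.

Boundary ∂_1: C_1 → C_0 sends each edge [p,q] (with p < q) to q − p.
As a 9×27 matrix over Z this has rank 8, with invariant factors (1,1,1,1,1,1,1,1).

The boundary map ∂_2: C_2 → C_1 sends each 2-simplex [p,q,r] to [q,r] − [p,r] + [p,q]. For instance
  ∂cdf = df − cf + cd,
  ∂cde = de − ce + cd.
As a 27×18 matrix over Z this has rank 17, with invariant factors (1,1,1,1,1,1,1,1,1,1,1,1,1,1,1,1,1).

From H_k ≅ ker(∂_k) / im(∂_{k+1}) we obtain:

  H_0: rank C_0 − rank ∂_1 = 9 − 8 = 1, and the invariant factors of ∂_1 are all 1, so H_0 = Z.
  H_1: rank ker ∂_1 − rank ∂_2 = (27 − 8) − 17 = 2, and the invariant factors of ∂_2 are all 1, so H_1 = Z^2.
  H_2: rank ker ∂_2 − rank ∂_3 = (18 − 17) − 0 = 1, and there is no ∂_3, so H_2 = Z.

As a check, the Euler characteristic is 9 − 27 + 18 = 0, which agrees with 1 − 2 + 1 = 0.
(K is a triangulation of the torus T^2.)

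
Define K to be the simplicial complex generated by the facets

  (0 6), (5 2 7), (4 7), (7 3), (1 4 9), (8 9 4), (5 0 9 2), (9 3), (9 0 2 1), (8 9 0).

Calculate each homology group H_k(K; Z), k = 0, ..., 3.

H_0 = Z,  H_1 = Z^2,  H_2 = 0,  H_3 = 0.

K has 10 vertices, 20 edges, 11 triangles, 2 3-simplices.
rank ∂_0 = 0, rank ∂_1 = 9 ⇒ b_0 = 10 − 0 − 9 = 1; all invariant factors of ∂_1 are 1 so no torsion. So H_0 = Z.
rank ∂_1 = 9, rank ∂_2 = 9 ⇒ b_1 = 20 − 9 − 9 = 2; all invariant factors of ∂_2 are 1 so no torsion. So H_1 = Z^2.
rank ∂_2 = 9, rank ∂_3 = 2 ⇒ b_2 = 11 − 9 − 2 = 0; all invariant factors of ∂_3 are 1 so no torsion. So H_2 = 0.
rank ∂_3 = 2, rank ∂_4 = 0 ⇒ b_3 = 2 − 2 − 0 = 0. So H_3 = 0.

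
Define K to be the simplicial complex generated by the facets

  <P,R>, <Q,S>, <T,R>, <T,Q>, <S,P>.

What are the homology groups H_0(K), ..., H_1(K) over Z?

H_0 ≅ Z,  H_1 ≅ Z.

Order the vertices as P < Q < R < S < T. Listing each simplex with vertices in this order, K has dimension 1 with simplices:

  0-simplices (5): P, Q, R, S, T
  1-simplices (5): PR, PS, QS, QT, RT

giving chain groups C_0 ≅ Z^5, C_1 ≅ Z^5.

∂_1: C_1 → C_0 maps an edge to its endpoints' difference, ∂[p,q] = q − p. For instance
  ∂QT = T − Q.
The resulting 5×5 matrix has rank 4, and its Smith normal form has invariant factors (1,1,1,1).

Reading off H_k = ker ∂_k / im ∂_{k+1}:

  H_0: rank C_0 − rank ∂_1 = 5 − 4 = 1, and the invariant factors of ∂_1 are all 1, so H_0 = Z.
  H_1: rank ker ∂_1 − rank ∂_2 = (5 − 4) − 0 = 1, and there is no ∂_2, so H_1 = Z.

As a check, the Euler characteristic is 5 − 5 = 0, which agrees with 1 − 1 = 0.
(K is a triangulation of the circle S^1.)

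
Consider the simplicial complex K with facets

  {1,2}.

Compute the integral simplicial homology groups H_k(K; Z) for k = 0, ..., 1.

H_0 ≅ Z,  H_1 = 0.

Take the total order 1 < 2 on the vertex set. Then K (dimension 1) consists of the simplices:

  0-simplices (2): [1], [2]
  1-simplices (1): [1,2]

Hence C_0 ≅ Z^2, C_1 ≅ Z^1.

The boundary map ∂_1: C_1 → C_0 is given by ∂[p,q] = [q] − [p]. For instance
  ∂[1,2] = [2] − [1].
The 2×1 boundary matrix has rank 1 and Smith normal form diag(1).

Computing H_k = (kernel of ∂_k) / (image of ∂_{k+1}):

  H_0: rank C_0 − rank ∂_1 = 2 − 1 = 1, and the invariant factors of ∂_1 are all 1, so H_0 = Z.
  H_1: rank ker ∂_1 − rank ∂_2 = (1 − 1) − 0 = 0, and there is no ∂_2, so H_1 = 0.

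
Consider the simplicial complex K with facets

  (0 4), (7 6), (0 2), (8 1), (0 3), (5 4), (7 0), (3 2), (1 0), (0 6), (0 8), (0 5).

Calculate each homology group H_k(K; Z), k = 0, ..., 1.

H_0 ≅ Z,  H_1 ≅ Z^4.

Order the vertices as 0 < 1 < 2 < 3 < 4 < 5 < 6 < 7 < 8. Listing each simplex with vertices in this order, K has dimension 1 with simplices:

  0-simplices (9): [0], [1], [2], [3], [4], [5], [6], [7], [8]
  1-simplices (12): [0,1], [0,2], [0,3], [0,4], [0,5], [0,6], [0,7], [0,8], [1,8], [2,3], [4,5], [6,7]

so the chain groups are C_0 ≅ Z^9, C_1 ≅ Z^12.

∂_1: C_1 → C_0 is given by ∂[p,q] = [q] − [p].
This gives a 9×12 integer matrix of rank 8; reducing to Smith normal form yields diagonal entries (1,1,1,1,1,1,1,1).

Now H_k = ker ∂_k / im ∂_{k+1}, so:

  H_0: rank C_0 − rank ∂_1 = 9 − 8 = 1, and the invariant factors of ∂_1 are all 1, so H_0 ≅ Z.
  H_1: rank ker ∂_1 − rank ∂_2 = (12 − 8) − 0 = 4, and there is no ∂_2, so H_1 ≅ Z^4.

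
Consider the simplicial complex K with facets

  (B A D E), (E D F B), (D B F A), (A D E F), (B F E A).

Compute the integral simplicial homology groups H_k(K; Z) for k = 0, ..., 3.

K has 5 vertices, 10 edges, 10 triangles, 5 3-simplices.
rank ∂_0 = 0, rank ∂_1 = 4 ⇒ b_0 = 5 − 0 − 4 = 1; all invariant factors of ∂_1 are 1 so no torsion. So H_0 ≅ Z.
rank ∂_1 = 4, rank ∂_2 = 6 ⇒ b_1 = 10 − 4 − 6 = 0; all invariant factors of ∂_2 are 1 so no torsion. So H_1 ≅ 0.
rank ∂_2 = 6, rank ∂_3 = 4 ⇒ b_2 = 10 − 6 − 4 = 0; all invariant factors of ∂_3 are 1 so no torsion. So H_2 ≅ 0.
rank ∂_3 = 4, rank ∂_4 = 0 ⇒ b_3 = 5 − 4 − 0 = 1. So H_3 ≅ Z.

H_0 = Z,  H_1 = 0,  H_2 = 0,  H_3 = Z.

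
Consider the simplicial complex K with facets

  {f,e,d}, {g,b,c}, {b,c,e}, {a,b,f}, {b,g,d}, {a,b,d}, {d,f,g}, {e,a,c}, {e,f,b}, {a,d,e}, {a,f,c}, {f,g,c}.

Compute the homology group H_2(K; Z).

H_2 = 0.

Take the total order a < b < c < d < e < f < g on the vertex set. Then K (dimension 2) consists of the simplices:

  0-simplices (7): a, b, c, d, e, f, g
  1-simplices (18): ab, ac, ad, ae, af, bc, bd, be, bf, bg, ce, cf, cg, de, df, dg, ef, fg
  2-simplices (12): abd, abf, ace, acf, ade, bce, bcg, bdg, bef, cfg, def, dfg

Hence C_0 ≅ Z^7, C_1 ≅ Z^18, C_2 ≅ Z^12.

∂_1: C_1 → C_0 maps an edge to its endpoints' difference, ∂[p,q] = q − p.
This gives a 7×18 integer matrix of rank 6; reducing to Smith normal form yields diagonal entries (1,1,1,1,1,1).

∂_2: C_2 → C_1 sends each 2-simplex [p,q,r] to [q,r] − [p,r] + [p,q]. For instance
  ∂abd = bd − ad + ab,
  ∂abf = bf − af + ab.
The 18×12 boundary matrix has rank 12 and Smith normal form diag(1,1,1,1,1,1,1,1,1,1,1,2).

Computing H_k = (kernel of ∂_k) / (image of ∂_{k+1}):

  H_2: rank ker ∂_2 − rank ∂_3 = (12 − 12) − 0 = 0, and there is no ∂_3, so H_2 ≅ 0.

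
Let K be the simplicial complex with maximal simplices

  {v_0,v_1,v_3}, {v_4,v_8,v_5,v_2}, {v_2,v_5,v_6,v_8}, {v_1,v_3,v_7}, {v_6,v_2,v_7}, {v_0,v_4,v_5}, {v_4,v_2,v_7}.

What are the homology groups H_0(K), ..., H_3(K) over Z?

We work with the vertex ordering v_0 < v_1 < v_2 < v_3 < v_4 < v_5 < v_6 < v_7 < v_8. The simplices of K, each written with vertices in increasing order, are:

  0-simplices (9): [v_0], [v_1], [v_2], [v_3], [v_4], [v_5], [v_6], [v_7], [v_8]
  1-simplices (19): (19 of them)
  2-simplices (12): (12 of them)
  3-simplices (2): [v_2,v_4,v_5,v_8], [v_2,v_5,v_6,v_8]

giving chain groups C_0 ≅ Z^9, C_1 ≅ Z^19, C_2 ≅ Z^12, C_3 ≅ Z^2.

The boundary map ∂_1: C_1 → C_0 maps an edge to its endpoints' difference, ∂[p,q] = q − p. For instance
  ∂[v_2,v_6] = [v_6] − [v_2].
The 9×19 boundary matrix has rank 8 and Smith normal form diag(1,1,1,1,1,1,1,1).

The boundary map ∂_2: C_2 → C_1 sends each 2-simplex [p,q,r] to [q,r] − [p,r] + [p,q]. For instance
  ∂[v_2,v_6,v_8] = [v_6,v_8] − [v_2,v_8] + [v_2,v_6],
  ∂[v_2,v_4,v_7] = [v_4,v_7] − [v_2,v_7] + [v_2,v_4].
The 19×12 boundary matrix has rank 10 and Smith normal form diag(1,1,1,1,1,1,1,1,1,1).

The boundary map ∂_3: C_3 → C_2 sends each 3-simplex σ to the alternating sum Σ_i (−1)^i (σ with its i-th vertex removed). For instance
  ∂[v_2,v_5,v_6,v_8] = [v_5,v_6,v_8] − [v_2,v_6,v_8] + [v_2,v_5,v_8] − [v_2,v_5,v_6],
  ∂[v_2,v_4,v_5,v_8] = [v_4,v_5,v_8] − [v_2,v_5,v_8] + [v_2,v_4,v_8] − [v_2,v_4,v_5].
The resulting 12×2 matrix has rank 2, and its Smith normal form has invariant factors (1,1).

From H_k ≅ ker(∂_k) / im(∂_{k+1}) we obtain:

  H_0: rank C_0 − rank ∂_1 = 9 − 8 = 1, and the invariant factors of ∂_1 are all 1, so H_0 = Z.
  H_1: rank ker ∂_1 − rank ∂_2 = (19 − 8) − 10 = 1, and the invariant factors of ∂_2 are all 1, so H_1 = Z.
  H_2: rank ker ∂_2 − rank ∂_3 = (12 − 10) − 2 = 0, and the invariant factors of ∂_3 are all 1, so H_2 = 0.
  H_3: rank ker ∂_3 − rank ∂_4 = (2 − 2) − 0 = 0, and there is no ∂_4, so H_3 = 0.

As a check, the Euler characteristic is 9 − 19 + 12 − 2 = 0, which agrees with 1 − 1 + 0 − 0 = 0.

H_0 ≅ Z,  H_1 ≅ Z,  H_2 = 0,  H_3 = 0.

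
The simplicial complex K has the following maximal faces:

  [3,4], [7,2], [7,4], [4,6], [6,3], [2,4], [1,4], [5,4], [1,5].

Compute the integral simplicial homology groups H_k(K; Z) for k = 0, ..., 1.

H_0 = Z,  H_1 = Z^3.

We work with the vertex ordering 1 < 2 < 3 < 4 < 5 < 6 < 7. The simplices of K, each written with vertices in increasing order, are:

  0-simplices (7): [1], [2], [3], [4], [5], [6], [7]
  1-simplices (9): [1,4], [1,5], [2,4], [2,7], [3,4], [3,6], [4,5], [4,6], [4,7]

so the chain groups are C_0 ≅ Z^7, C_1 ≅ Z^9.

Boundary ∂_1: C_1 → C_0 sends each edge [p,q] (with p < q) to q − p.
This gives a 7×9 integer matrix of rank 6; reducing to Smith normal form yields diagonal entries (1,1,1,1,1,1).

Reading off H_k = ker ∂_k / im ∂_{k+1}:

  H_0: rank C_0 − rank ∂_1 = 7 − 6 = 1, and the invariant factors of ∂_1 are all 1, so H_0 = Z.
  H_1: rank ker ∂_1 − rank ∂_2 = (9 − 6) − 0 = 3, and there is no ∂_2, so H_1 = Z^3.

As a check, the Euler characteristic is 7 − 9 = -2, which agrees with 1 − 3 = -2.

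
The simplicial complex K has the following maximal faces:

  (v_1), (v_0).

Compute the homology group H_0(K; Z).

H_0 ≅ Z^2.

We work with the vertex ordering v_0 < v_1. The simplices of K, each written with vertices in increasing order, are:

  0-simplices (2): [v_0], [v_1]

Hence C_0 ≅ Z^2.

Reading off H_k = ker ∂_k / im ∂_{k+1}:

  H_0: rank C_0 − rank ∂_1 = 2 − 0 = 2, and there is no ∂_1, so H_0 ≅ Z^2.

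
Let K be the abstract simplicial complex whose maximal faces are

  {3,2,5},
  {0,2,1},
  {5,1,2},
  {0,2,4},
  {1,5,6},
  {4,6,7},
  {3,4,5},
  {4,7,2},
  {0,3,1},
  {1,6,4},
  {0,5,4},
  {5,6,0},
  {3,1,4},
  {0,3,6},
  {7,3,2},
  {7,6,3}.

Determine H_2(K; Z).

H_2 ≅ Z.

Take the total order 0 < 1 < 2 < 3 < 4 < 5 < 6 < 7 on the vertex set. Then K (dimension 2) consists of the simplices:

  0-simplices (8): [0], [1], [2], [3], [4], [5], [6], [7]
  1-simplices (24): (24 of them)
  2-simplices (16): [0,1,2], [0,1,3], [0,2,4], [0,3,6], [0,4,5], [0,5,6], [1,2,5], [1,3,4], [1,4,6], [1,5,6], [2,3,5], [2,3,7], [2,4,7], [3,4,5], [3,6,7], [4,6,7]

giving chain groups C_0 ≅ Z^8, C_1 ≅ Z^24, C_2 ≅ Z^16.

The boundary map ∂_1: C_1 → C_0 sends each edge [p,q] (with p < q) to q − p. For instance
  ∂[3,6] = [6] − [3].
The 8×24 boundary matrix has rank 7 and Smith normal form diag(1,1,1,1,1,1,1).

Boundary ∂_2: C_2 → C_1 sends each 2-simplex [p,q,r] to [q,r] − [p,r] + [p,q]. For instance
  ∂[0,3,6] = [3,6] − [0,6] + [0,3],
  ∂[2,3,5] = [3,5] − [2,5] + [2,3].
The resulting 24×16 matrix has rank 15, and its Smith normal form has invariant factors (1,1,1,1,1,1,1,1,1,1,1,1,1,1,1).

Computing H_k = (kernel of ∂_k) / (image of ∂_{k+1}):

  H_2: rank ker ∂_2 − rank ∂_3 = (16 − 15) − 0 = 1, and there is no ∂_3, so H_2 = Z.

(K is a triangulation of the torus T^2.)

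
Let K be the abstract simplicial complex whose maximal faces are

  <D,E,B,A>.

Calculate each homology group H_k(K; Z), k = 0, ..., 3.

H_0 ≅ Z,  H_1 = 0,  H_2 = 0,  H_3 = 0.

Take the total order A < B < D < E on the vertex set. Then K (dimension 3) consists of the simplices:

  0-simplices (4): A, B, D, E
  1-simplices (6): AB, AD, AE, BD, BE, DE
  2-simplices (4): ABD, ABE, ADE, BDE
  3-simplices (1): ABDE

Hence C_0 ≅ Z^4, C_1 ≅ Z^6, C_2 ≅ Z^4, C_3 ≅ Z^1.

The boundary map ∂_1: C_1 → C_0 maps an edge to its endpoints' difference, ∂[p,q] = q − p. For instance
  ∂DE = E − D.
As a 4×6 matrix over Z this has rank 3, with invariant factors (1,1,1).

The boundary map ∂_2: C_2 → C_1 sends each 2-simplex [p,q,r] to [q,r] − [p,r] + [p,q]. For instance
  ∂ADE = DE − AE + AD,
  ∂ABE = BE − AE + AB.
As a 6×4 matrix over Z this has rank 3, with invariant factors (1,1,1).

Boundary ∂_3: C_3 → C_2 sends each 3-simplex σ to the alternating sum Σ_i (−1)^i (σ with its i-th vertex removed). For instance
  ∂ABDE = BDE − ADE + ABE − ABD.
This gives a 4×1 integer matrix of rank 1; reducing to Smith normal form yields diagonal entries (1).

Reading off H_k = ker ∂_k / im ∂_{k+1}:

  H_0: rank C_0 − rank ∂_1 = 4 − 3 = 1, and the invariant factors of ∂_1 are all 1, so H_0 = Z.
  H_1: rank ker ∂_1 − rank ∂_2 = (6 − 3) − 3 = 0, and the invariant factors of ∂_2 are all 1, so H_1 = 0.
  H_2: rank ker ∂_2 − rank ∂_3 = (4 − 3) − 1 = 0, and the invariant factors of ∂_3 are all 1, so H_2 = 0.
  H_3: rank ker ∂_3 − rank ∂_4 = (1 − 1) − 0 = 0, and there is no ∂_4, so H_3 = 0.

As a check, the Euler characteristic is 4 − 6 + 4 − 1 = 1, which agrees with 1 − 0 + 0 − 0 = 1.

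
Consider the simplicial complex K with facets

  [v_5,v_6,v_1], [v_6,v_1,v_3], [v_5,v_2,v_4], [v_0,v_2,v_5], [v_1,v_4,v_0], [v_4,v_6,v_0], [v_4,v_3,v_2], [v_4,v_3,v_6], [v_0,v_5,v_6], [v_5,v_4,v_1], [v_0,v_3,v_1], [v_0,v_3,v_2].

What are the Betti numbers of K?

b_0 = 1, b_1 = 0, b_2 = 0.

Order the vertices as v_0 < v_1 < v_2 < v_3 < v_4 < v_5 < v_6. Listing each simplex with vertices in this order, K has dimension 2 with simplices:

  0-simplices (7): [v_0], [v_1], [v_2], [v_3], [v_4], [v_5], [v_6]
  1-simplices (18): (18 of them)
  2-simplices (12): (12 of them)

giving chain groups C_0 ≅ Z^7, C_1 ≅ Z^18, C_2 ≅ Z^12.

Boundary ∂_1: C_1 → C_0 maps an edge to its endpoints' difference, ∂[p,q] = q − p. For instance
  ∂[v_3,v_4] = [v_4] − [v_3].
As a 7×18 matrix over Z this has rank 6, with invariant factors (1,1,1,1,1,1).

∂_2: C_2 → C_1 acts by ∂[p,q,r] = [q,r] − [p,r] + [p,q]. For instance
  ∂[v_0,v_2,v_3] = [v_2,v_3] − [v_0,v_3] + [v_0,v_2],
  ∂[v_1,v_3,v_6] = [v_3,v_6] − [v_1,v_6] + [v_1,v_3].
The 18×12 boundary matrix has rank 12 and Smith normal form diag(1,1,1,1,1,1,1,1,1,1,1,2).

Computing H_k = (kernel of ∂_k) / (image of ∂_{k+1}):

  H_0: rank C_0 − rank ∂_1 = 7 − 6 = 1, and the invariant factors of ∂_1 are all 1, so H_0 ≅ Z.
  H_1: rank ker ∂_1 − rank ∂_2 = (18 − 6) − 12 = 0, and ∂_2 has invariant factor 2 > 1, so H_1 ≅ Z/2.
  H_2: rank ker ∂_2 − rank ∂_3 = (12 − 12) − 0 = 0, and there is no ∂_3, so H_2 ≅ 0.

Hence the Betti numbers are b_0 = 1, b_1 = 0, b_2 = 0.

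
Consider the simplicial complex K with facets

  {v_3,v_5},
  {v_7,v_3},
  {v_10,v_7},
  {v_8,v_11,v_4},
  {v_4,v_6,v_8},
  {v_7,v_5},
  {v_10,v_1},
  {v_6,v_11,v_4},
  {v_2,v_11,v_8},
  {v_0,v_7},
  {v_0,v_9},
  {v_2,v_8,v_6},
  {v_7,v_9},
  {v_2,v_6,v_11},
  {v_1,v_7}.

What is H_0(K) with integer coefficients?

K has 12 vertices, 18 edges, 6 triangles.
rank ∂_0 = 0, rank ∂_1 = 10 ⇒ b_0 = 12 − 0 − 10 = 2; all invariant factors of ∂_1 are 1 so no torsion. So H_0 ≅ Z^2.

H_0 ≅ Z^2.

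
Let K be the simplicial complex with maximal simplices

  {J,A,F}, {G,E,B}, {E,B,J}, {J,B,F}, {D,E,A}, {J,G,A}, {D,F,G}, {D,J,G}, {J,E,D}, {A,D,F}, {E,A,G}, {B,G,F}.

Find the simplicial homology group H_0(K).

H_0 = Z.

K has 7 vertices, 18 edges, 12 triangles.
rank ∂_0 = 0, rank ∂_1 = 6 ⇒ b_0 = 7 − 0 − 6 = 1; all invariant factors of ∂_1 are 1 so no torsion. So H_0 = Z.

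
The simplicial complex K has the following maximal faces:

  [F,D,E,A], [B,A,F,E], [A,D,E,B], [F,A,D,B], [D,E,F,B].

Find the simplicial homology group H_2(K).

Order the vertices as A < B < D < E < F. Listing each simplex with vertices in this order, K has dimension 3 with simplices:

  0-simplices (5): A, B, D, E, F
  1-simplices (10): AB, AD, AE, AF, BD, BE, BF, DE, DF, EF
  2-simplices (10): ABD, ABE, ABF, ADE, ADF, AEF, BDE, BDF, BEF, DEF
  3-simplices (5): ABDE, ABDF, ABEF, ADEF, BDEF

so the chain groups are C_0 ≅ Z^5, C_1 ≅ Z^10, C_2 ≅ Z^10, C_3 ≅ Z^5.

∂_1: C_1 → C_0 maps an edge to its endpoints' difference, ∂[p,q] = q − p. For instance
  ∂BE = E − B.
The resulting 5×10 matrix has rank 4, and its Smith normal form has invariant factors (1,1,1,1).

The boundary map ∂_2: C_2 → C_1 acts by ∂[p,q,r] = [q,r] − [p,r] + [p,q]. For instance
  ∂ADE = DE − AE + AD,
  ∂ABD = BD − AD + AB.
The 10×10 boundary matrix has rank 6 and Smith normal form diag(1,1,1,1,1,1).

∂_3: C_3 → C_2 sends each 3-simplex σ to the alternating sum Σ_i (−1)^i (σ with its i-th vertex removed). For instance
  ∂ABDE = BDE − ADE + ABE − ABD,
  ∂ADEF = DEF − AEF + ADF − ADE.
The resulting 10×5 matrix has rank 4, and its Smith normal form has invariant factors (1,1,1,1).

Now H_k = ker ∂_k / im ∂_{k+1}, so:

  H_2: rank ker ∂_2 − rank ∂_3 = (10 − 6) − 4 = 0, and the invariant factors of ∂_3 are all 1, so H_2 = 0.

(K is a triangulation of the 3-sphere S^3.)

H_2 = 0.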